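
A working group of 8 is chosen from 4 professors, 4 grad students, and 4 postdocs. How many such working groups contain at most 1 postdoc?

Split by how many postdocs are chosen (0 through 1).
Sum: C(4,0)·C(8,8) + C(4,1)·C(8,7) = 1 + 32 = 33.

33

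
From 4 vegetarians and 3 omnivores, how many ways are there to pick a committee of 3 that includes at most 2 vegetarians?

Split by how many vegetarians are chosen (0 through 2).
Sum: C(4,0)·C(3,3) + C(4,1)·C(3,2) + C(4,2)·C(3,1) = 1 + 12 + 18 = 31.

31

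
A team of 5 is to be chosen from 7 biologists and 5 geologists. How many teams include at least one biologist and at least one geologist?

Unrestricted: C(12,5) = 792 ways to pick any 5 of the 12.
Subtract selections that omit an entire group: no biologists → C(5,5) = 1; no geologists → C(7,5) = 21.
Both groups omitted at once is impossible, so 792 − 22 = 770.

770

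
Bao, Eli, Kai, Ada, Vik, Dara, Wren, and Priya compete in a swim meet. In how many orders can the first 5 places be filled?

6720

This is an ordered selection of 5 from 8: P(8,5).
That gives 8 × 7 × 6 × 5 × 4 = 6720.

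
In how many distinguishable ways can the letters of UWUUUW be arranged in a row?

15

Letter multiplicities in UWUUUW: U×4, W×2.
So there are 6! / (4!·2!) = 15 distinguishable arrangements.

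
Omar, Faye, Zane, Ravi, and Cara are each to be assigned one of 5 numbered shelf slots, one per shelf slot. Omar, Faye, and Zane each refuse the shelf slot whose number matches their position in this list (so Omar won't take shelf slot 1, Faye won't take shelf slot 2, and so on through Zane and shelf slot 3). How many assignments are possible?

64

Let Aᵢ (for i ∈ {1, 2, 3}) be the placements that put person i in their forbidden shelf slot. Any j of these fix j positions, leaving (5−j)! ways to fill the rest, and there are C(3,j) ways to pick which j.
By inclusion–exclusion, the number of valid placements is Σ_{j=0}^{3} (−1)^j C(3,j)·(5−j)!.
Computing: 120 − 72 + 18 − 2 = 64.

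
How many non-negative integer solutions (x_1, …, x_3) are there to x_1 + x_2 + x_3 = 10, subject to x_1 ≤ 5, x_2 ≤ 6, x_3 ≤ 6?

Ignoring the caps, the number of non-negative solutions to x_1+…+x_3 = 10 is C(12,2) = 66.
Subtract solutions that violate a single cap (substitute x_i' = x_i − (cap_i+1)): x_1 ≥ 6 gives C(6,2) = 15; x_2 ≥ 7 gives C(5,2) = 10; x_3 ≥ 7 gives C(5,2) = 10. Together 35.
No two caps can be exceeded simultaneously, so the pair terms are all 0.
By inclusion–exclusion the count is 66 − 35 + 0 = 31.

31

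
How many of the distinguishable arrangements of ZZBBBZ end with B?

10

Fix B in the last position and arrange the remaining 5 letters.
Those 5 letters have B appearing twice and Z appearing 3 times, giving (5)!/(3!·2!) = 10.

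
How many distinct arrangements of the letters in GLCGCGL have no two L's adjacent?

150

Total arrangements of GLCGCGL: 7!/(3!·2!·2!) = 210.
If the two L's are adjacent, glue them into one block, leaving 6 items to arrange: (6)!/(3!·2!) = 60 ways.
Subtracting, 210 − 60 = 150 arrangements keep the L's apart.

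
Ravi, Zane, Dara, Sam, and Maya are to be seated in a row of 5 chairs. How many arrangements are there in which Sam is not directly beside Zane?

72

Of the 5! = 120 arrangements, those with Sam and Zane adjacent number 2 × 4! = 48 (treat the pair as a block with 2 internal orders).
So 120 − 48 = 72 arrangements keep them apart.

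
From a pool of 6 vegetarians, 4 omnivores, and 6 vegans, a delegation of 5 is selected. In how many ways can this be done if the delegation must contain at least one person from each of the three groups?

3084

With no constraint there are C(16,5) = 4368 possible selections.
Subtract selections that omit an entire group: no vegetarians → C(10,5) = 252; no omnivores → C(12,5) = 792; no vegans → C(10,5) = 252.
Add back selections omitting two groups (i.e. drawn from a single group): C(6,5) + C(4,5) + C(6,5) = 12.
By inclusion–exclusion: 4368 − 1296 + 12 = 3084.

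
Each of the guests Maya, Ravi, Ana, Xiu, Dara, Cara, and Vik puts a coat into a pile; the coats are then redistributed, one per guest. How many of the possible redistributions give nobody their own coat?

1854

Let Aᵢ be the assignments in which guest i gets their own coat. We want the size of the complement of A₁∪…∪A_7.
By inclusion–exclusion this is Σ_{j=0}^{7} (−1)^j C(7,j)·(7−j)!.
Computing: 5040 − 5040 + 2520 − 840 + 210 − 42 + 7 − 1 = 1854.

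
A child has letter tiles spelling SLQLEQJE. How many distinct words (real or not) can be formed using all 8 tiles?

SLQLEQJE has 8 letters with E appearing twice, L appearing twice, and Q appearing twice.
Dividing 8! = 40320 by 2!·2!·2! = 8 for the repeated letters gives 5040.

5040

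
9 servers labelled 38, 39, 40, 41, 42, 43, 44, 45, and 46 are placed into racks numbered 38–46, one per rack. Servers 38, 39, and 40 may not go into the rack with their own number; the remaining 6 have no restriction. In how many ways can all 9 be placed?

256320

Let Aᵢ (for i ∈ {38, 39, 40}) be the placements that put server i in its forbidden rack. Any j of these fix j positions, leaving (9−j)! ways to fill the rest, and there are C(3,j) ways to pick which j.
By inclusion–exclusion, the number of valid placements is Σ_{j=0}^{3} (−1)^j C(3,j)·(9−j)!.
Computing: 362880 − 120960 + 15120 − 720 = 256320.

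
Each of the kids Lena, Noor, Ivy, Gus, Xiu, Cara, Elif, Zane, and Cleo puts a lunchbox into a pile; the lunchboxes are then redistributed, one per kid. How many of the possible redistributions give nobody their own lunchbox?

133496

Count assignments avoiding every fixed point. For any j of the 9 kids fixed to their own lunchbox, the other 9−j can be arranged in (9−j)! ways.
By inclusion–exclusion this is Σ_{j=0}^{9} (−1)^j C(9,j)·(9−j)!.
Computing: 362880 − 362880 + 181440 − 60480 + 15120 − 3024 + 504 − 72 + 9 − 1 = 133496.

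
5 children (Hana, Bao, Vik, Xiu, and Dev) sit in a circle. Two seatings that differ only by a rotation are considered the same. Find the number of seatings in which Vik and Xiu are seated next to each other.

Treat {Vik, Xiu} as one unit (2 internal orders) and seat the resulting 4 units around the table: (3)! circular arrangements.
So 2 × (3)! = 2 × 6 = 12.

12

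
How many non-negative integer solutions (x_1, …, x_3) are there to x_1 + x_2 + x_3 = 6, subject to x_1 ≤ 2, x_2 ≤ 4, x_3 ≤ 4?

12

By stars and bars, unrestricted non-negative solutions to x_1+…+x_3 = 6 number C(6+2,2) = 28.
Subtract solutions that violate a single cap (substitute x_i' = x_i − (cap_i+1)): x_1 ≥ 3 gives C(5,2) = 10; x_2 ≥ 5 gives C(3,2) = 3; x_3 ≥ 5 gives C(3,2) = 3. Together 16.
No two caps can be exceeded simultaneously, so the pair terms are all 0.
By inclusion–exclusion the count is 28 − 16 + 0 = 12.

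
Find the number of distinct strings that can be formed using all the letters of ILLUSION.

10080

Letter multiplicities in ILLUSION: I×2, L×2, N×1, O×1, S×1, U×1.
The number of distinct arrangements is 8!/(2!·2!) = 40320/4 = 10080.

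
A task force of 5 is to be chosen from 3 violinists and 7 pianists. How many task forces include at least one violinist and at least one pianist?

231

Unrestricted: C(10,5) = 252 ways to pick any 5 of the 10.
Selections missing a whole group: no violinists → C(7,5) = 21; no pianists → C(3,5) = 0.
Both groups omitted at once is impossible, so 252 − 21 = 231.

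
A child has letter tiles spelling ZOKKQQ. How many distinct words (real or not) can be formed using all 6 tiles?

180

ZOKKQQ has 6 letters with K appearing twice and Q appearing twice.
The number of distinct arrangements is 6!/(2!·2!) = 720/4 = 180.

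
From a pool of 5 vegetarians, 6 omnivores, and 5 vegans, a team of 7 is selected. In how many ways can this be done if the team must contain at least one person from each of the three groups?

10660

With no constraint there are C(16,7) = 11440 possible selections.
Subtract selections that omit an entire group: no vegetarians → C(11,7) = 330; no omnivores → C(10,7) = 120; no vegans → C(11,7) = 330.
Add back selections omitting two groups (i.e. drawn from a single group): C(5,7) + C(6,7) + C(5,7) = 0.
By inclusion–exclusion: 11440 − 780 + 0 = 10660.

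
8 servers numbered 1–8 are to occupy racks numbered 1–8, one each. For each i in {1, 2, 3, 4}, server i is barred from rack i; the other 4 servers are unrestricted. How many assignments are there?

Let Aᵢ (for 1 ≤ i ≤ 4) be the placements that put server i in its forbidden rack. Any j of these fix j positions, leaving (8−j)! ways to fill the rest, and there are C(4,j) ways to pick which j.
By inclusion–exclusion, the number of valid placements is Σ_{j=0}^{4} (−1)^j C(4,j)·(8−j)!.
Computing: 40320 − 20160 + 4320 − 480 + 24 = 24024.

24024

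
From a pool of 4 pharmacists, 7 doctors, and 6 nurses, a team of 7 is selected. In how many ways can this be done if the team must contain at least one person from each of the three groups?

Total 7-person selections from all 17: C(17,7) = 19448.
Selections missing a whole group: no pharmacists → C(13,7) = 1716; no doctors → C(10,7) = 120; no nurses → C(11,7) = 330.
Add back selections omitting two groups (i.e. drawn from a single group): C(4,7) + C(7,7) + C(6,7) = 1.
By inclusion–exclusion: 19448 − 2166 + 1 = 17283.

17283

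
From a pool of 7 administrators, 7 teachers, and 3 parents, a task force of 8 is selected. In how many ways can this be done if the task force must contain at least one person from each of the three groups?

21217

Total 8-person selections from all 17: C(17,8) = 24310.
Subtract selections that omit an entire group: no administrators → C(10,8) = 45; no teachers → C(10,8) = 45; no parents → C(14,8) = 3003.
Add back selections omitting two groups (i.e. drawn from a single group): C(7,8) + C(7,8) + C(3,8) = 0.
By inclusion–exclusion: 24310 − 3093 + 0 = 21217.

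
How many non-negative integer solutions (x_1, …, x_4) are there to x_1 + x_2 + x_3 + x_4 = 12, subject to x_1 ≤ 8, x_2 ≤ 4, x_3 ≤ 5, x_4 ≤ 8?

215

Ignoring the caps, the number of non-negative solutions to x_1+…+x_4 = 12 is C(15,3) = 455.
Subtract solutions that violate a single cap (substitute x_i' = x_i − (cap_i+1)): x_1 ≥ 9 gives C(6,3) = 20; x_2 ≥ 5 gives C(10,3) = 120; x_3 ≥ 6 gives C(9,3) = 84; x_4 ≥ 9 gives C(6,3) = 20. Together 244.
Add back pairs where two caps are both exceeded: 0 + 0 + 0 + 4 + 0 + 0 = 4.
By inclusion–exclusion the count is 455 − 244 + 4 = 215.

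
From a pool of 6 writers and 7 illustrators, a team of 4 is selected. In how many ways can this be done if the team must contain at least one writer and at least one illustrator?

Total 4-person selections from all 13: C(13,4) = 715.
Selections missing a whole group: no writers → C(7,4) = 35; no illustrators → C(6,4) = 15.
Both groups omitted at once is impossible, so 715 − 50 = 665.

665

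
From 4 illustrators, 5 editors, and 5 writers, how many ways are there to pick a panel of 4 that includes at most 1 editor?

Split by how many editors are chosen (0 through 1).
Sum: C(5,0)·C(9,4) + C(5,1)·C(9,3) = 126 + 420 = 546.

546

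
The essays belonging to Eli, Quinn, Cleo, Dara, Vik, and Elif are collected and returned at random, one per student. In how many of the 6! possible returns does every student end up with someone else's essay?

This is the derangement count D_6: permutations of 6 items with no fixed point.
By inclusion–exclusion this is Σ_{j=0}^{6} (−1)^j C(6,j)·(6−j)!.
Computing: 720 − 720 + 360 − 120 + 30 − 6 + 1 = 265.

265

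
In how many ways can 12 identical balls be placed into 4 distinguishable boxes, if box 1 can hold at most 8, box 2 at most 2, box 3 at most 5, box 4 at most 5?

Ignoring the caps, the number of non-negative solutions to x_1+…+x_4 = 12 is C(15,3) = 455.
Subtract solutions that violate a single cap (substitute x_i' = x_i − (cap_i+1)): x_1 ≥ 9 gives C(6,3) = 20; x_2 ≥ 3 gives C(12,3) = 220; x_3 ≥ 6 gives C(9,3) = 84; x_4 ≥ 6 gives C(9,3) = 84. Together 408.
Add back pairs where two caps are both exceeded: 1 + 0 + 0 + 20 + 20 + 1 = 42.
By inclusion–exclusion the count is 455 − 408 + 42 = 89.

89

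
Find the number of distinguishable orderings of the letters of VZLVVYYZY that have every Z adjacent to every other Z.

1120

Treat the 2 copies of Z as a single block. The multiset to arrange is then {ZZ, L, V, V, V, Y, Y, Y}, 8 items in all.
That gives (8)!/(3!·3!) = 1120 arrangements.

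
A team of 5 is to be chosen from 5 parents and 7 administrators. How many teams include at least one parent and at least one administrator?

Total 5-person selections from all 12: C(12,5) = 792.
Subtract selections that omit an entire group: no parents → C(7,5) = 21; no administrators → C(5,5) = 1.
Both groups omitted at once is impossible, so 792 − 22 = 770.

770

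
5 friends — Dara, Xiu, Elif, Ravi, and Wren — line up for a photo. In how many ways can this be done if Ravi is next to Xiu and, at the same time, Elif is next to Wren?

Treat {Ravi,Xiu} as one block (2 orders) and {Elif,Wren} as another (2 orders).
That leaves 3 units to arrange: 2 × 2 × 3! = 4 × 6 = 24.

24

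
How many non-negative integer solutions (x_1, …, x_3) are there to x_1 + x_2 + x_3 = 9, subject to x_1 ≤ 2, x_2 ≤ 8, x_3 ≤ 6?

Ignoring the caps, the number of non-negative solutions to x_1+…+x_3 = 9 is C(11,2) = 55.
Subtract solutions that violate a single cap (substitute x_i' = x_i − (cap_i+1)): x_1 ≥ 3 gives C(8,2) = 28; x_2 ≥ 9 gives C(2,2) = 1; x_3 ≥ 7 gives C(4,2) = 6. Together 35.
No two caps can be exceeded simultaneously, so the pair terms are all 0.
By inclusion–exclusion the count is 55 − 35 + 0 = 20.

20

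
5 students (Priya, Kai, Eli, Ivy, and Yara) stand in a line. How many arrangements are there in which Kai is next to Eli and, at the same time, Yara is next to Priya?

24

Treat {Kai,Eli} as one block (2 orders) and {Yara,Priya} as another (2 orders).
That leaves 3 units to arrange: 2 × 2 × 3! = 4 × 6 = 24.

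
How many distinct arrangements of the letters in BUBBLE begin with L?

20

With the first slot taken by L, it remains to arrange the other 5 letters (BUBBE).
Those 5 letters have B appearing 3 times, giving (5)!/(3!) = 20.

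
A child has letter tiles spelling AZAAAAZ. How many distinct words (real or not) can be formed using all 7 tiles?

The 7 letters of AZAAAAZ have repeats: A appearing 5 times and Z appearing twice.
So there are 7! / (5!·2!) = 21 distinguishable arrangements.

21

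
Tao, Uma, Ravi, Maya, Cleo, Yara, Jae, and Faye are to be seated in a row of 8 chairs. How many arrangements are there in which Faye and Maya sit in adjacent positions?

Glue Faye and Maya into one block (2 internal orders), leaving 7 units to arrange in a row.
So the count is 2·(7)! = 10080.

10080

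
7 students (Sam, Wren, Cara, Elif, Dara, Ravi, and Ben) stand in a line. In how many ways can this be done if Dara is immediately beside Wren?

Treat {Dara, Wren} as a single unit. There are 6 units to order, and the pair itself can be ordered 2 ways.
That gives 2 × 6! = 2 × 720 = 1440.

1440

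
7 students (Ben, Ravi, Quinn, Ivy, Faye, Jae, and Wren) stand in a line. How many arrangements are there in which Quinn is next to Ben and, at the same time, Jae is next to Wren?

Treat {Quinn,Ben} as one block (2 orders) and {Jae,Wren} as another (2 orders).
That leaves 5 units to arrange: 2 × 2 × 5! = 4 × 120 = 480.

480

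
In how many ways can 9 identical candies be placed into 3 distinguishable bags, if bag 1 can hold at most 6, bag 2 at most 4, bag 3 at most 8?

33

Ignoring the caps, the number of non-negative solutions to x_1+…+x_3 = 9 is C(11,2) = 55.
Subtract solutions that violate a single cap (substitute x_i' = x_i − (cap_i+1)): x_1 ≥ 7 gives C(4,2) = 6; x_2 ≥ 5 gives C(6,2) = 15; x_3 ≥ 9 gives C(2,2) = 1. Together 22.
No two caps can be exceeded simultaneously, so the pair terms are all 0.
By inclusion–exclusion the count is 55 − 22 + 0 = 33.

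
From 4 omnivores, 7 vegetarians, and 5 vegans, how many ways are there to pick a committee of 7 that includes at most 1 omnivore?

Split by how many omnivores are chosen (0 through 1).
Sum: C(4,0)·C(12,7) + C(4,1)·C(12,6) = 792 + 3696 = 4488.

4488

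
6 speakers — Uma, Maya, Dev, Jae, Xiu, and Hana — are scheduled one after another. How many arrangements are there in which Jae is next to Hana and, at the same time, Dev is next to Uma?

Treat {Jae,Hana} as one block (2 orders) and {Dev,Uma} as another (2 orders).
That leaves 4 units to arrange: 2 × 2 × 4! = 4 × 24 = 96.

96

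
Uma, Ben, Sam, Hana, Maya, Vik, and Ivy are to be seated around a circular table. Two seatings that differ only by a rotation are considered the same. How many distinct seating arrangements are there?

720

Seat Uma anywhere (absorbing the rotational symmetry), then permute the other 6: (6)! = 720.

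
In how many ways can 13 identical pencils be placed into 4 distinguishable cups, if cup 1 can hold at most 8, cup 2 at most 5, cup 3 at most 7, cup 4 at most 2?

112

Ignoring the caps, the number of non-negative solutions to x_1+…+x_4 = 13 is C(16,3) = 560.
Subtract solutions that violate a single cap (substitute x_i' = x_i − (cap_i+1)): x_1 ≥ 9 gives C(7,3) = 35; x_2 ≥ 6 gives C(10,3) = 120; x_3 ≥ 8 gives C(8,3) = 56; x_4 ≥ 3 gives C(13,3) = 286. Together 497.
Add back pairs where two caps are both exceeded: 0 + 0 + 4 + 0 + 35 + 10 = 49.
By inclusion–exclusion the count is 560 − 497 + 49 = 112.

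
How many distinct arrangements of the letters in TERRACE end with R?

360

Fix R in the last position and arrange the remaining 6 letters.
Those 6 letters have E appearing twice, giving (6)!/(2!) = 360.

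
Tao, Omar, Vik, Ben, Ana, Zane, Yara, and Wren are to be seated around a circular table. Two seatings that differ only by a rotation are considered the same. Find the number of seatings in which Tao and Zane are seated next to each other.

1440

Treat {Tao, Zane} as one unit (2 internal orders) and seat the resulting 7 units around the table: (6)! circular arrangements.
So 2 × (6)! = 2 × 720 = 1440.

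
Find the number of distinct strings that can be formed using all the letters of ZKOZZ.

20

The 5 letters of ZKOZZ have repeats: Z appearing 3 times.
Dividing 5! = 120 by 3! = 6 for the repeated letters gives 20.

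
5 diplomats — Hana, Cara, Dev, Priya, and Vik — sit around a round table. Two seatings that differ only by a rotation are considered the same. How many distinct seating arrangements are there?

24

Around a circle, 5 distinct people have 5!/5 = (4)! = 24 rotationally distinct seatings.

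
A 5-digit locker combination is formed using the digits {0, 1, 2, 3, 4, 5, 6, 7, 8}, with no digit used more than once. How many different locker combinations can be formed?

15120

Choose and order 5 of the 9 symbols: the first digit has 9 options, the next 8, and so on down to 5.
9 × 8 × 7 × 6 × 5 = 15120.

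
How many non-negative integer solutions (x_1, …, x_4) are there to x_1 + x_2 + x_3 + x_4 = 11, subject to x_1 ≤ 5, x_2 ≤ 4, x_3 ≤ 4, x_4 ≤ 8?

136

By stars and bars, unrestricted non-negative solutions to x_1+…+x_4 = 11 number C(11+3,3) = 364.
Subtract solutions that violate a single cap (substitute x_i' = x_i − (cap_i+1)): x_1 ≥ 6 gives C(8,3) = 56; x_2 ≥ 5 gives C(9,3) = 84; x_3 ≥ 5 gives C(9,3) = 84; x_4 ≥ 9 gives C(5,3) = 10. Together 234.
Add back pairs where two caps are both exceeded: 1 + 1 + 0 + 4 + 0 + 0 = 6.
By inclusion–exclusion the count is 364 − 234 + 6 = 136.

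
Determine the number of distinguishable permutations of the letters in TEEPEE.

TEEPEE has 6 letters with E appearing 4 times.
So there are 6! / (4!) = 30 distinguishable arrangements.

30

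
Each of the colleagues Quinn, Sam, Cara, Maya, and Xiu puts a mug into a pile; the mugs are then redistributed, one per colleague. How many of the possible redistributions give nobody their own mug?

44

This is the derangement count D_5: permutations of 5 items with no fixed point.
By inclusion–exclusion this is Σ_{j=0}^{5} (−1)^j C(5,j)·(5−j)!.
Computing: 120 − 120 + 60 − 20 + 5 − 1 = 44.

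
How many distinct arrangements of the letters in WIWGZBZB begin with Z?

With the first slot taken by Z, it remains to arrange the other 7 letters (WIWGBZB).
Those 7 letters have B appearing twice and W appearing twice, giving (7)!/(2!·2!) = 1260.

1260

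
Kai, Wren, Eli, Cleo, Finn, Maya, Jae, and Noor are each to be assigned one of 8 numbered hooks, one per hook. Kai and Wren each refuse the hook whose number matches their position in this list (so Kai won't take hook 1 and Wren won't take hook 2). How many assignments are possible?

30960

Let Aᵢ (for i ∈ {1, 2}) be the placements that put person i in their forbidden hook. Any j of these fix j positions, leaving (8−j)! ways to fill the rest, and there are C(2,j) ways to pick which j.
By inclusion–exclusion, the number of valid placements is Σ_{j=0}^{2} (−1)^j C(2,j)·(8−j)!.
Computing: 40320 − 10080 + 720 = 30960.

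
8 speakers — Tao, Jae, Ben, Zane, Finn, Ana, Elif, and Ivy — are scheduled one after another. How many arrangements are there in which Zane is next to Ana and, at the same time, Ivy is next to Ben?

Treat {Zane,Ana} as one block (2 orders) and {Ivy,Ben} as another (2 orders).
That leaves 6 units to arrange: 2 × 2 × 6! = 4 × 720 = 2880.

2880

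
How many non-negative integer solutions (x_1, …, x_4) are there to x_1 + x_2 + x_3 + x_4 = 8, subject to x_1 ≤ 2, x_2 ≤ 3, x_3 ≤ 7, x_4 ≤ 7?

Ignoring the caps, the number of non-negative solutions to x_1+…+x_4 = 8 is C(11,3) = 165.
Subtract solutions that violate a single cap (substitute x_i' = x_i − (cap_i+1)): x_1 ≥ 3 gives C(8,3) = 56; x_2 ≥ 4 gives C(7,3) = 35; x_3 ≥ 8 gives C(3,3) = 1; x_4 ≥ 8 gives C(3,3) = 1. Together 93.
Add back pairs where two caps are both exceeded: 4 + 0 + 0 + 0 + 0 + 0 = 4.
By inclusion–exclusion the count is 165 − 93 + 4 = 76.

76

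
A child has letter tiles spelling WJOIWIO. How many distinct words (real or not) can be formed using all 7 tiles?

630

WJOIWIO has 7 letters with I appearing twice, O appearing twice, and W appearing twice.
Dividing 7! = 5040 by 2!·2!·2! = 8 for the repeated letters gives 630.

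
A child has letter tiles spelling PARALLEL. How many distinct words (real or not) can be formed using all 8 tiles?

The 8 letters of PARALLEL have repeats: A appearing twice and L appearing 3 times.
Dividing 8! = 40320 by 3!·2! = 12 for the repeated letters gives 3360.

3360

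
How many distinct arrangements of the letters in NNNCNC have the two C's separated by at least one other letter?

Total arrangements of NNNCNC: 6!/(4!·2!) = 15.
Arrangements with the C's together: treat CC as one letter, giving (5)!/(4!) = 5.
Subtracting, 15 − 5 = 10 arrangements keep the C's apart.

10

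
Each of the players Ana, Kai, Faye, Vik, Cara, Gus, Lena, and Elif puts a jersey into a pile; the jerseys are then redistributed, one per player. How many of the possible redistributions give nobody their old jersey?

Let Aᵢ be the assignments in which player i gets their old jersey. We want the size of the complement of A₁∪…∪A_8.
By inclusion–exclusion this is Σ_{j=0}^{8} (−1)^j C(8,j)·(8−j)!.
Computing: 40320 − 40320 + 20160 − 6720 + 1680 − 336 + 56 − 8 + 1 = 14833.

14833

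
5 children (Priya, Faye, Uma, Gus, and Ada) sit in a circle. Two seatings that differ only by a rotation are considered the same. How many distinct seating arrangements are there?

24

Fix one person's seat to break rotational symmetry; the remaining 4 people can be arranged in (4)! = 24 ways.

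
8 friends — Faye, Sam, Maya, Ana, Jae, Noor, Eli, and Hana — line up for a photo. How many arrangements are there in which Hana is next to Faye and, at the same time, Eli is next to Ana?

Treat {Hana,Faye} as one block (2 orders) and {Eli,Ana} as another (2 orders).
That leaves 6 units to arrange: 2 × 2 × 6! = 4 × 720 = 2880.

2880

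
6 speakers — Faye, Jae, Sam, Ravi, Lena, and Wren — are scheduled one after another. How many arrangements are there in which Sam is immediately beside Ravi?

240

Treat {Sam, Ravi} as a single unit. There are 5 units to order, and the pair itself can be ordered 2 ways.
That gives 2 × 5! = 2 × 120 = 240.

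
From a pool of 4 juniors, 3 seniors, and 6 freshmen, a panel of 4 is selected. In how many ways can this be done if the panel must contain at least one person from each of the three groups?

Total 4-person selections from all 13: C(13,4) = 715.
Subtract selections that omit an entire group: no juniors → C(9,4) = 126; no seniors → C(10,4) = 210; no freshmen → C(7,4) = 35.
Add back selections omitting two groups (i.e. drawn from a single group): C(4,4) + C(3,4) + C(6,4) = 16.
By inclusion–exclusion: 715 − 371 + 16 = 360.

360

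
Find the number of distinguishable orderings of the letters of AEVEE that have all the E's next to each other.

Treat the 3 copies of E as a single block. The multiset to arrange is then {EEE, A, V}, 3 items in all.
All 3 items are distinct, so there are (3)! = 6 arrangements.

6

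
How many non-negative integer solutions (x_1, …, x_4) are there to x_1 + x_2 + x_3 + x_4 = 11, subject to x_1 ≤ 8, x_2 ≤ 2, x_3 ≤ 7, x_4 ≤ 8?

160

Without the upper bounds there are C(14,3) = 364 ways to split 11 among 4 variables.
Subtract solutions that violate a single cap (substitute x_i' = x_i − (cap_i+1)): x_1 ≥ 9 gives C(5,3) = 10; x_2 ≥ 3 gives C(11,3) = 165; x_3 ≥ 8 gives C(6,3) = 20; x_4 ≥ 9 gives C(5,3) = 10. Together 205.
Add back pairs where two caps are both exceeded: 0 + 0 + 0 + 1 + 0 + 0 = 1.
By inclusion–exclusion the count is 364 − 205 + 1 = 160.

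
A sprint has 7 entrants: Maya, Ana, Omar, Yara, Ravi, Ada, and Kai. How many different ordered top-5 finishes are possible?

This is an ordered selection of 5 from 7: P(7,5).
That gives 7 × 6 × 5 × 4 × 3 = 2520.

2520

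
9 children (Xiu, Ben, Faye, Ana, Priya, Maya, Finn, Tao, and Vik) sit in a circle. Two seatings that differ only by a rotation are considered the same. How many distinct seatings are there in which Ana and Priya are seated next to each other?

10080

Glue Ana and Priya into a block (2 internal orders). Seating 8 units around a circle gives (7)! arrangements.
So 2 × (7)! = 2 × 5040 = 10080.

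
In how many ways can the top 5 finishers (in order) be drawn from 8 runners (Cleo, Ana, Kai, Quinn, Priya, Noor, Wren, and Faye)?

There are 8 choices for 1st place, 7 for 2nd, and so on down to 4 for position 5.
That gives 8 × 7 × 6 × 5 × 4 = 6720.

6720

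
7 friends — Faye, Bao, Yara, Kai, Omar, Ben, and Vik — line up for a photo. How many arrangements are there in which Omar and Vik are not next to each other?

3600

Of the 7! = 5040 arrangements, those with Omar and Vik adjacent number 2 × 6! = 1440 (treat the pair as a block with 2 internal orders).
Complementary counting: 5040 − 1440 = 3600.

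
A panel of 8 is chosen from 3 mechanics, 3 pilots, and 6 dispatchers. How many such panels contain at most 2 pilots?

Split by how many pilots are chosen (0 through 2).
Sum: C(3,0)·C(9,8) + C(3,1)·C(9,7) + C(3,2)·C(9,6) = 9 + 108 + 252 = 369.

369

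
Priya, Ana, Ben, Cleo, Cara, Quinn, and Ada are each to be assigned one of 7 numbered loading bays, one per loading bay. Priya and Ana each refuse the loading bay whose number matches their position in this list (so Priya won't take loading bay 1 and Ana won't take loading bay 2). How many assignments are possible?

3720

Let Aᵢ (for i ∈ {1, 2}) be the placements that put person i in their forbidden loading bay. Any j of these fix j positions, leaving (7−j)! ways to fill the rest, and there are C(2,j) ways to pick which j.
By inclusion–exclusion, the number of valid placements is Σ_{j=0}^{2} (−1)^j C(2,j)·(7−j)!.
Computing: 5040 − 1440 + 120 = 3720.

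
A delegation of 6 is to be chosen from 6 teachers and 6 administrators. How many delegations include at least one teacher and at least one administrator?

922

With no constraint there are C(12,6) = 924 possible selections.
Selections missing a whole group: no teachers → C(6,6) = 1; no administrators → C(6,6) = 1.
Both groups omitted at once is impossible, so 924 − 2 = 922.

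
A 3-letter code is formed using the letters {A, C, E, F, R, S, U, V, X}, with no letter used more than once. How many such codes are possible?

Choose and order 3 of the 9 symbols: the first letter has 9 options, the next 8, then 7.
9 × 8 × 7 = 504.

504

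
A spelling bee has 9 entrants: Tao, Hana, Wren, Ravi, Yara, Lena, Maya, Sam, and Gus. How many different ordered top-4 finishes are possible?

3024

There are 9 choices for 1st place, 8 for 2nd, and so on down to 6 for position 4.
That gives 9 × 8 × 7 × 6 = 3024.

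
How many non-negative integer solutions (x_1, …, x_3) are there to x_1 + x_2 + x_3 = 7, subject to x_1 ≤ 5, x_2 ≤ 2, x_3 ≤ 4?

Ignoring the caps, the number of non-negative solutions to x_1+…+x_3 = 7 is C(9,2) = 36.
Subtract solutions that violate a single cap (substitute x_i' = x_i − (cap_i+1)): x_1 ≥ 6 gives C(3,2) = 3; x_2 ≥ 3 gives C(6,2) = 15; x_3 ≥ 5 gives C(4,2) = 6. Together 24.
No two caps can be exceeded simultaneously, so the pair terms are all 0.
By inclusion–exclusion the count is 36 − 24 + 0 = 12.

12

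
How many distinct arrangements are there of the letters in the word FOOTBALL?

10080

Letter multiplicities in FOOTBALL: A×1, B×1, F×1, L×2, O×2, T×1.
Dividing 8! = 40320 by 2!·2! = 4 for the repeated letters gives 10080.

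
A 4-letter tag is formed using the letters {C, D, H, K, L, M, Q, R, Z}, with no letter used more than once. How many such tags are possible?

With no repetition, fill the 4 letters in order: 9 choices, then 8, down to 6.
9 × 8 × 7 × 6 = 3024.

3024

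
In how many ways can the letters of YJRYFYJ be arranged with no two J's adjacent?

There are 7!/(3!·2!) = 420 arrangements of YJRYFYJ in total.
If the two J's are adjacent, glue them into one block, leaving 6 items to arrange: (6)!/(3!) = 120 ways.
Subtracting, 420 − 120 = 300 arrangements keep the J's apart.

300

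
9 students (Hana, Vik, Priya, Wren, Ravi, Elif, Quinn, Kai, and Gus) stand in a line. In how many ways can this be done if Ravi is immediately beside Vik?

Treat {Ravi, Vik} as a single unit. There are 8 units to order, and the pair itself can be ordered 2 ways.
That gives 2 × 8! = 2 × 40320 = 80640.

80640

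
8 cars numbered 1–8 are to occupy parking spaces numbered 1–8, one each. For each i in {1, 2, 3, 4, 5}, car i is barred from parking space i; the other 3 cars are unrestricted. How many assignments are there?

21234

Let Aᵢ (for 1 ≤ i ≤ 5) be the placements that put car i in its forbidden parking space. Any j of these fix j positions, leaving (8−j)! ways to fill the rest, and there are C(5,j) ways to pick which j.
By inclusion–exclusion, the number of valid placements is Σ_{j=0}^{5} (−1)^j C(5,j)·(8−j)!.
Computing: 40320 − 25200 + 7200 − 1200 + 120 − 6 = 21234.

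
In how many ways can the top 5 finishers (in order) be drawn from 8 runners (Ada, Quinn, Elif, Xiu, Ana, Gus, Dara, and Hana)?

There are 8 choices for 1st place, 7 for 2nd, and so on down to 4 for position 5.
That gives 8 × 7 × 6 × 5 × 4 = 6720.

6720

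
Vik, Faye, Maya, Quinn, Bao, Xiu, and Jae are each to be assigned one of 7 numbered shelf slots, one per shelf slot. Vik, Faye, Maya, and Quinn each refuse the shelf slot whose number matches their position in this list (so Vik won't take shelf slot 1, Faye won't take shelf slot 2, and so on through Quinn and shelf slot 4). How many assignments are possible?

2790

Let Aᵢ (for 1 ≤ i ≤ 4) be the placements that put person i in their forbidden shelf slot. Any j of these fix j positions, leaving (7−j)! ways to fill the rest, and there are C(4,j) ways to pick which j.
By inclusion–exclusion, the number of valid placements is Σ_{j=0}^{4} (−1)^j C(4,j)·(7−j)!.
Computing: 5040 − 2880 + 720 − 96 + 6 = 2790.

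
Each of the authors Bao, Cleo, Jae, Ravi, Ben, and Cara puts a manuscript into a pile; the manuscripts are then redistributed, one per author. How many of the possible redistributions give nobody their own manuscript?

265

Let Aᵢ be the assignments in which author i gets their own manuscript. We want the size of the complement of A₁∪…∪A_6.
By inclusion–exclusion this is Σ_{j=0}^{6} (−1)^j C(6,j)·(6−j)!.
Computing: 720 − 720 + 360 − 120 + 30 − 6 + 1 = 265.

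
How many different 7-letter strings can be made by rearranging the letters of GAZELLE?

The 7 letters of GAZELLE have repeats: E appearing twice and L appearing twice.
Dividing 7! = 5040 by 2!·2! = 4 for the repeated letters gives 1260.

1260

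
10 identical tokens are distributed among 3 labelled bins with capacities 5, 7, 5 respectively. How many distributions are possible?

By stars and bars, unrestricted non-negative solutions to x_1+…+x_3 = 10 number C(10+2,2) = 66.
Subtract solutions that violate a single cap (substitute x_i' = x_i − (cap_i+1)): x_1 ≥ 6 gives C(6,2) = 15; x_2 ≥ 8 gives C(4,2) = 6; x_3 ≥ 6 gives C(6,2) = 15. Together 36.
No two caps can be exceeded simultaneously, so the pair terms are all 0.
By inclusion–exclusion the count is 66 − 36 + 0 = 30.

30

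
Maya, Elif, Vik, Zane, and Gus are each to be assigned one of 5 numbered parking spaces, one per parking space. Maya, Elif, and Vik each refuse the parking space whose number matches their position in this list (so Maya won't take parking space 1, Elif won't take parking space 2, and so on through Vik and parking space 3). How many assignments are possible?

64

Let Aᵢ (for i ∈ {1, 2, 3}) be the placements that put person i in their forbidden parking space. Any j of these fix j positions, leaving (5−j)! ways to fill the rest, and there are C(3,j) ways to pick which j.
By inclusion–exclusion, the number of valid placements is Σ_{j=0}^{3} (−1)^j C(3,j)·(5−j)!.
Computing: 120 − 72 + 18 − 2 = 64.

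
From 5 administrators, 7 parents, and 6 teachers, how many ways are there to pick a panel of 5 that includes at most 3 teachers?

8382

Split by how many teachers are chosen (0 through 3).
Sum: C(6,0)·C(12,5) + C(6,1)·C(12,4) + C(6,2)·C(12,3) + C(6,3)·C(12,2) = 792 + 2970 + 3300 + 1320 = 8382.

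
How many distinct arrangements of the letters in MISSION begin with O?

With the first slot taken by O, it remains to arrange the other 6 letters (MISSIN).
Those 6 letters have I appearing twice and S appearing twice, giving (6)!/(2!·2!) = 180.

180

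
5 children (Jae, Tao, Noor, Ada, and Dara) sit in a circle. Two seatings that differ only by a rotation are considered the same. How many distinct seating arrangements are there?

24

Fix one person's seat to break rotational symmetry; the remaining 4 people can be arranged in (4)! = 24 ways.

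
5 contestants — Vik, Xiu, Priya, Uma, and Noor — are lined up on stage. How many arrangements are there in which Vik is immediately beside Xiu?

48

Treat {Vik, Xiu} as a single unit. There are 4 units to order, and the pair itself can be ordered 2 ways.
That gives 2 × 4! = 2 × 24 = 48.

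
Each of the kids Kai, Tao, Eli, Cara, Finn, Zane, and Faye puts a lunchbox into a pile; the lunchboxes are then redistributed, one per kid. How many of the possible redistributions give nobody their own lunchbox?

1854

This is the derangement count D_7: permutations of 7 items with no fixed point.
By inclusion–exclusion this is Σ_{j=0}^{7} (−1)^j C(7,j)·(7−j)!.
Computing: 5040 − 5040 + 2520 − 840 + 210 − 42 + 7 − 1 = 1854.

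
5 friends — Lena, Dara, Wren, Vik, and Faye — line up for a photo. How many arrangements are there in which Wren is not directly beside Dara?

72

Of the 5! = 120 arrangements, those with Wren and Dara adjacent number 2 × 4! = 48 (treat the pair as a block with 2 internal orders).
Complementary counting: 120 − 48 = 72.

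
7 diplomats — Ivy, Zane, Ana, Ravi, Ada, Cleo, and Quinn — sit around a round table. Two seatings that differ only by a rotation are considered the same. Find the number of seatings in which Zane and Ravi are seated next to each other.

Treat {Zane, Ravi} as one unit (2 internal orders) and seat the resulting 6 units around the table: (5)! circular arrangements.
So 2 × (5)! = 2 × 120 = 240.

240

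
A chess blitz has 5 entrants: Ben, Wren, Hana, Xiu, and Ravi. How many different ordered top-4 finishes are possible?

This is an ordered selection of 4 from 5: P(5,4).
That gives 5 × 4 × 3 × 2 = 120.

120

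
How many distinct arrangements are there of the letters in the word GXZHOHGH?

Letter multiplicities in GXZHOHGH: G×2, H×3, O×1, X×1, Z×1.
So there are 8! / (3!·2!) = 3360 distinguishable arrangements.

3360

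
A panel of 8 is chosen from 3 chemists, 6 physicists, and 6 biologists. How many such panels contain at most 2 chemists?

Split by how many chemists are chosen (0 through 2).
Sum: C(3,0)·C(12,8) + C(3,1)·C(12,7) + C(3,2)·C(12,6) = 495 + 2376 + 2772 = 5643.

5643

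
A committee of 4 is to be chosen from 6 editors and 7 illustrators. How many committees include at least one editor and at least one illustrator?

Unrestricted: C(13,4) = 715 ways to pick any 4 of the 13.
Selections missing a whole group: no editors → C(7,4) = 35; no illustrators → C(6,4) = 15.
Both groups omitted at once is impossible, so 715 − 50 = 665.

665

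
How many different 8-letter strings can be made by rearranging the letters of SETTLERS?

Letter multiplicities in SETTLERS: E×2, L×1, R×1, S×2, T×2.
So there are 8! / (2!·2!·2!) = 5040 distinguishable arrangements.

5040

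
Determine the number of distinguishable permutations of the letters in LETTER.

Letter multiplicities in LETTER: E×2, L×1, R×1, T×2.
Dividing 6! = 720 by 2!·2! = 4 for the repeated letters gives 180.

180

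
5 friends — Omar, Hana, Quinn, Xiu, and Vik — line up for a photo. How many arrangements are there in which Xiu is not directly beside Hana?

Of the 5! = 120 arrangements, those with Xiu and Hana adjacent number 2 × 4! = 48 (treat the pair as a block with 2 internal orders).
Complementary counting: 120 − 48 = 72.

72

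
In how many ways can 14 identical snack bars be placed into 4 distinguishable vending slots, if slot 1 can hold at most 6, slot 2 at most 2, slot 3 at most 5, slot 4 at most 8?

By stars and bars, unrestricted non-negative solutions to x_1+…+x_4 = 14 number C(14+3,3) = 680.
Subtract solutions that violate a single cap (substitute x_i' = x_i − (cap_i+1)): x_1 ≥ 7 gives C(10,3) = 120; x_2 ≥ 3 gives C(14,3) = 364; x_3 ≥ 6 gives C(11,3) = 165; x_4 ≥ 9 gives C(8,3) = 56. Together 705.
Add back pairs where two caps are both exceeded: 35 + 4 + 0 + 56 + 10 + 0 = 105.
By inclusion–exclusion the count is 680 − 705 + 105 = 80.

80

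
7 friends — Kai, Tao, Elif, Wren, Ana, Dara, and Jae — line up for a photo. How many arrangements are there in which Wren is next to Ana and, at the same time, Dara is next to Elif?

480

Treat {Wren,Ana} as one block (2 orders) and {Dara,Elif} as another (2 orders).
That leaves 5 units to arrange: 2 × 2 × 5! = 4 × 120 = 480.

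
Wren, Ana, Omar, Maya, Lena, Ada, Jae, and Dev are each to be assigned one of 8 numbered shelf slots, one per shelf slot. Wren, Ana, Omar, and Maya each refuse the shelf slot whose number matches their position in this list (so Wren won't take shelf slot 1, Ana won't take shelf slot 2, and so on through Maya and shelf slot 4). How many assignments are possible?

24024

Let Aᵢ (for 1 ≤ i ≤ 4) be the placements that put person i in their forbidden shelf slot. Any j of these fix j positions, leaving (8−j)! ways to fill the rest, and there are C(4,j) ways to pick which j.
By inclusion–exclusion, the number of valid placements is Σ_{j=0}^{4} (−1)^j C(4,j)·(8−j)!.
Computing: 40320 − 20160 + 4320 − 480 + 24 = 24024.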